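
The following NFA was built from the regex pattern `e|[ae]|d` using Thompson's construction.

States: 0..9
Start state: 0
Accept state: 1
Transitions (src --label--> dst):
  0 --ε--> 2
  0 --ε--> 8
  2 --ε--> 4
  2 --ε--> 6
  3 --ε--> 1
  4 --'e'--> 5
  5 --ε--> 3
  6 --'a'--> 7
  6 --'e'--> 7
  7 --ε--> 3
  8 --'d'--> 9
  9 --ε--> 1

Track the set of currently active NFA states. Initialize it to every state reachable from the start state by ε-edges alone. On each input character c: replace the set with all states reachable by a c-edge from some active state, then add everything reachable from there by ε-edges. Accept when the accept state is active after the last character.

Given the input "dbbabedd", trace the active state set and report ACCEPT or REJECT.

Answer: REJECT

Derivation:
start: ε-closure({0}) = {0,2,4,6,8}
'd' @ 1: {1,9}  ✓accept
'b' @ 2: {}  — no active states
rest 'babedd' ignored (set empty)
end set {} — state 1 not in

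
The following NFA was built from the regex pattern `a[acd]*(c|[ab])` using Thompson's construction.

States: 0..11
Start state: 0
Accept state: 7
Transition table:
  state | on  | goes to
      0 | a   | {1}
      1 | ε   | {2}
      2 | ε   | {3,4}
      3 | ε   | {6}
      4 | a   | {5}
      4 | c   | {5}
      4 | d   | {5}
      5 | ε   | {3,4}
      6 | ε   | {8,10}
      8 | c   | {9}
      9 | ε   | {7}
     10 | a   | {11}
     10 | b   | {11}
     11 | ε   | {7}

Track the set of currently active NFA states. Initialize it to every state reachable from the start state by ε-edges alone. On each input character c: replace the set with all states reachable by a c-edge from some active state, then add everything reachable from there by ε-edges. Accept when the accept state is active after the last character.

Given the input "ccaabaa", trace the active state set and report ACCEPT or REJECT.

initial (ε-close {0}): {0}
'c' @ 1: {}  — no active states
rest 'caabaa' ignored (set empty)
after full input: {}  (accept=7 not in)

Answer: REJECT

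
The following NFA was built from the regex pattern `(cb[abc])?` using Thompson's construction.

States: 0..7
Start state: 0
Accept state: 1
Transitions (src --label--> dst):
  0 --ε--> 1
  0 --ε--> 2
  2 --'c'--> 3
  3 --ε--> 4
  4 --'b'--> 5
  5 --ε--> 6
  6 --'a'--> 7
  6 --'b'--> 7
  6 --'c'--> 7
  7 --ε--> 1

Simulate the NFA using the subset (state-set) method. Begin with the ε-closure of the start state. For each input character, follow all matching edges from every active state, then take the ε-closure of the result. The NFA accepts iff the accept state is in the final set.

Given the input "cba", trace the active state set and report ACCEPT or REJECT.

S₀ = ε-closure({0}) = {0,1,2}
'c' @ 1: {3,4}
'b' @ 2: {5,6}
'a' @ 3: {1,7}  ✓accept
after full input: {1,7}  (accept=1 in)

Answer: ACCEPT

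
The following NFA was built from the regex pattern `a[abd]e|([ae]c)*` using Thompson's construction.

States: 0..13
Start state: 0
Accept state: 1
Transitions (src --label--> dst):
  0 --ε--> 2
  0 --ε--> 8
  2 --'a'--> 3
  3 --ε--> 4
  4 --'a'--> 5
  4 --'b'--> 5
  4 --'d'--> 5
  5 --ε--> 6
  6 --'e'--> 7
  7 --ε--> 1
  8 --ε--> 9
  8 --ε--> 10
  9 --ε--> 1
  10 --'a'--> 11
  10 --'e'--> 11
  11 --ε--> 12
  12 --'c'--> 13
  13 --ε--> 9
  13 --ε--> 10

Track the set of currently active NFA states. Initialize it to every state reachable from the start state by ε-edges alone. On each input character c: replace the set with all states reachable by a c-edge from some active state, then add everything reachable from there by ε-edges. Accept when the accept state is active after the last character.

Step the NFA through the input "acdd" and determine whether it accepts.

start: ε-closure({0}) = {0,1,2,8,9,10}
'a' @ 1: {3,4,11,12}
'c' @ 2: {1,9,10,13}  ✓accept
'd' @ 3: {}  — state set empty
rest 'd' ignored (set empty)
final: {}; accept 1 not in set

Answer: REJECT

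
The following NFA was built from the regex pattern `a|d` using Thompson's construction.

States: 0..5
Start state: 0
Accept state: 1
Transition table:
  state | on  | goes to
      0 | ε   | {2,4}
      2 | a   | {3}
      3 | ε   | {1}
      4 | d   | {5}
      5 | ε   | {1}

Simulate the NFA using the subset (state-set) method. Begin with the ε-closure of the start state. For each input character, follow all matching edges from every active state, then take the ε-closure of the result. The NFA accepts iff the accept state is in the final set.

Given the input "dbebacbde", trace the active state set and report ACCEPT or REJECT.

initial (ε-close {0}): {0,2,4}
'd' @ 1: {1,5}  ✓accept
'b' @ 2: {}  — state set empty
rest 'ebacbde' ignored (set empty)
end set {} — state 1 not in

Answer: REJECT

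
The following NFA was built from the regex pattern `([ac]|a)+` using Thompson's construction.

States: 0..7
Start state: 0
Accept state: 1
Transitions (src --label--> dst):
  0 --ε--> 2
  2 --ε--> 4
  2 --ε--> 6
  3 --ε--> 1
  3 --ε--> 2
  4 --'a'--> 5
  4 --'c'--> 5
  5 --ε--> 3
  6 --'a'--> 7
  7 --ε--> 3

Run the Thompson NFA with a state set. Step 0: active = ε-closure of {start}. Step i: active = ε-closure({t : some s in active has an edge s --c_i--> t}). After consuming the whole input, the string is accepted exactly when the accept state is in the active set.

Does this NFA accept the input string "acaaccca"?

Answer: ACCEPT

Steps:
initial (ε-close {0}): {0,2,4,6}
'a' @ 1: {1,2,3,4,5,6,7}  ✓accept
'c' @ 2: {1,2,3,4,5,6}  ✓accept
'a' @ 3: {1,2,3,4,5,6,7}  ✓accept
'a' @ 4: {1,2,3,4,5,6,7}  ✓accept
'c' @ 5: {1,2,3,4,5,6}  ✓accept
'c' @ 6: {1,2,3,4,5,6}  ✓accept
'c' @ 7: {1,2,3,4,5,6}  ✓accept
'a' @ 8: {1,2,3,4,5,6,7}  ✓accept
after full input: {1,2,3,4,5,6,7}  (accept=1 in)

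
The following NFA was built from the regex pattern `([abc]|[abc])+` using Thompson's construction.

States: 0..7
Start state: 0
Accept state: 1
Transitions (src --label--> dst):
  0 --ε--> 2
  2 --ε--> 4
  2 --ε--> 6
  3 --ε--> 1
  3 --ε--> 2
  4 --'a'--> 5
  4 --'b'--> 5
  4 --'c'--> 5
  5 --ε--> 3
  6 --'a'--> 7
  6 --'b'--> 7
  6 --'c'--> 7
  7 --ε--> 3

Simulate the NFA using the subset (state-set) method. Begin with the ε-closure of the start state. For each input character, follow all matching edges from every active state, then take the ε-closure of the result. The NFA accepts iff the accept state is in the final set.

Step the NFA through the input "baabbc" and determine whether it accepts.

Answer: ACCEPT

Derivation:
initial (ε-close {0}): {0,2,4,6}
'b' @ 1: {1,2,3,4,5,6,7}  (accept∈set)
'a' @ 2: {1,2,3,4,5,6,7}  (accept∈set)
'a' @ 3: {1,2,3,4,5,6,7}  (accept∈set)
'b' @ 4: {1,2,3,4,5,6,7}  (accept∈set)
'b' @ 5: {1,2,3,4,5,6,7}  (accept∈set)
'c' @ 6: {1,2,3,4,5,6,7}  (accept∈set)
end set {1,2,3,4,5,6,7} — state 1 in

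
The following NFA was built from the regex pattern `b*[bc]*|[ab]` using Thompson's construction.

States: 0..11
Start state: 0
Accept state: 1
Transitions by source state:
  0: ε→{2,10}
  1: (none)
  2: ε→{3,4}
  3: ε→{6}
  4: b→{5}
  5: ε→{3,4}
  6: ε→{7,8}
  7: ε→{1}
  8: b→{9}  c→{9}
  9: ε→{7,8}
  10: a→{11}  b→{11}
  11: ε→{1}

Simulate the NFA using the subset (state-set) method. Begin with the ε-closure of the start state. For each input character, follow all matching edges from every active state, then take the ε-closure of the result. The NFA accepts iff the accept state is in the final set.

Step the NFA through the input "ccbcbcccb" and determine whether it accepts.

Answer: ACCEPT

Steps:
initial (ε-close {0}): {0,1,2,3,4,6,7,8,10}
'c' @ 1: {1,7,8,9}  [accepting]
'c' @ 2: {1,7,8,9}  [accepting]
'b' @ 3: {1,7,8,9}  [accepting]
'c' @ 4: {1,7,8,9}  [accepting]
'b' @ 5: {1,7,8,9}  [accepting]
'c' @ 6: {1,7,8,9}  [accepting]
'c' @ 7: {1,7,8,9}  [accepting]
'c' @ 8: {1,7,8,9}  [accepting]
'b' @ 9: {1,7,8,9}  [accepting]
final: {1,7,8,9}; accept 1 in set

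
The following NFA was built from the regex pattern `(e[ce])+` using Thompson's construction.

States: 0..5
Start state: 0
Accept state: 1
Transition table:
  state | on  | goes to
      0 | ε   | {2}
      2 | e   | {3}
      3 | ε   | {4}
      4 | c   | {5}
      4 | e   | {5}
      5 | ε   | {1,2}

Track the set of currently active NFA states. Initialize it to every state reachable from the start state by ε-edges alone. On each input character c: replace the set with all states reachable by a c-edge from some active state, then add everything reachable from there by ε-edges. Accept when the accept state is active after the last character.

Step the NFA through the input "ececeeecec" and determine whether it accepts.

S₀ = ε-closure({0}) = {0,2}
'e' @ 1: {3,4}
'c' @ 2: {1,2,5}  [accepting]
'e' @ 3: {3,4}
'c' @ 4: {1,2,5}  [accepting]
'e' @ 5: {3,4}
'e' @ 6: {1,2,5}  [accepting]
'e' @ 7: {3,4}
'c' @ 8: {1,2,5}  [accepting]
'e' @ 9: {3,4}
'c' @ 10: {1,2,5}  [accepting]
final: {1,2,5}; accept 1 in set

Answer: ACCEPT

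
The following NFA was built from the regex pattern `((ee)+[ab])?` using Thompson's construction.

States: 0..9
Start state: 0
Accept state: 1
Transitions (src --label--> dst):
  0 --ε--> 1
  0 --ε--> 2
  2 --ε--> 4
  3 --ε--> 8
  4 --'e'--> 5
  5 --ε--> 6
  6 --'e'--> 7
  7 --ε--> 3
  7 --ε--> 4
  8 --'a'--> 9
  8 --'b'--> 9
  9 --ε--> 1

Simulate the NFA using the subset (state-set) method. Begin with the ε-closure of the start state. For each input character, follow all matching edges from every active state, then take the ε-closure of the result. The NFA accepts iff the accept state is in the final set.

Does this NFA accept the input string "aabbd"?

initial (ε-close {0}): {0,1,2,4}
'a' @ 1: {}  — state set empty
rest 'abbd' ignored (set empty)
final: {}; accept 1 not in set

Answer: REJECT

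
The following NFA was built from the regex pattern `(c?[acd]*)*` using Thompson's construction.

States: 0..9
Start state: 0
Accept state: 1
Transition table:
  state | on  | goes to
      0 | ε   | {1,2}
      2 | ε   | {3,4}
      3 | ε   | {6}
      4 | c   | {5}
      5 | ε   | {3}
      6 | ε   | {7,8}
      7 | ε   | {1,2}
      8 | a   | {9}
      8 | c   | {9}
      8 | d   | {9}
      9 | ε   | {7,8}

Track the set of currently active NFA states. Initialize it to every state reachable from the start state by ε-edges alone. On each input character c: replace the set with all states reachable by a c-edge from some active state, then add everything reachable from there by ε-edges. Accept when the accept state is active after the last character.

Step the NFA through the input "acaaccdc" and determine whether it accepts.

Answer: ACCEPT

Trace:
start: ε-closure({0}) = {0,1,2,3,4,6,7,8}
'a' @ 1: {1,2,3,4,6,7,8,9}  [accepting]
'c' @ 2: {1,2,3,4,5,6,7,8,9}  [accepting]
'a' @ 3: {1,2,3,4,6,7,8,9}  [accepting]
'a' @ 4: {1,2,3,4,6,7,8,9}  [accepting]
'c' @ 5: {1,2,3,4,5,6,7,8,9}  [accepting]
'c' @ 6: {1,2,3,4,5,6,7,8,9}  [accepting]
'd' @ 7: {1,2,3,4,6,7,8,9}  [accepting]
'c' @ 8: {1,2,3,4,5,6,7,8,9}  [accepting]
final: {1,2,3,4,5,6,7,8,9}; accept 1 in set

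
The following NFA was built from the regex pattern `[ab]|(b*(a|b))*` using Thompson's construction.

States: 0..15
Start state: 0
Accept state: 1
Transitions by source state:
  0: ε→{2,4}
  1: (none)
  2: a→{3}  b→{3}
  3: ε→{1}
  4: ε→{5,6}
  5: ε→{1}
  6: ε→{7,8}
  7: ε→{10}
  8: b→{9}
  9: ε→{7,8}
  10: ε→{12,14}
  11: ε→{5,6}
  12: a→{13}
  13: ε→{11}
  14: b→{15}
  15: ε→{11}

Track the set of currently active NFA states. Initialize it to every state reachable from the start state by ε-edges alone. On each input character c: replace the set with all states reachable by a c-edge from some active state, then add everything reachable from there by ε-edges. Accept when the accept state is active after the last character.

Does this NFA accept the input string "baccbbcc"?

Answer: REJECT

Steps:
initial (ε-close {0}): {0,1,2,4,5,6,7,8,10,12,14}
'b' @ 1: {1,3,5,6,7,8,9,10,11,12,14,15}  ✓accept
'a' @ 2: {1,5,6,7,8,10,11,12,13,14}  ✓accept
'c' @ 3: {}  — no active states
rest 'cbbcc' ignored (set empty)
end set {} — state 1 not in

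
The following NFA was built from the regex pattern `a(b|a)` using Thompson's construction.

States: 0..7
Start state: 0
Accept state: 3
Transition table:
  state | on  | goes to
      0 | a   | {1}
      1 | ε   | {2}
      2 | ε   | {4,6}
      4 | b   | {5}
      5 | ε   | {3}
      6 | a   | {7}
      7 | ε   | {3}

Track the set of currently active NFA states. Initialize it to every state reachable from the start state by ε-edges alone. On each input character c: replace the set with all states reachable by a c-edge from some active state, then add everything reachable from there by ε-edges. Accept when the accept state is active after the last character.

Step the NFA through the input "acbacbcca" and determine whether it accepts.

Answer: REJECT

Steps:
start: ε-closure({0}) = {0}
'a' @ 1: {1,2,4,6}
'c' @ 2: {}  — no active states
rest 'bacbcca' ignored (set empty)
final: {}; accept 3 not in set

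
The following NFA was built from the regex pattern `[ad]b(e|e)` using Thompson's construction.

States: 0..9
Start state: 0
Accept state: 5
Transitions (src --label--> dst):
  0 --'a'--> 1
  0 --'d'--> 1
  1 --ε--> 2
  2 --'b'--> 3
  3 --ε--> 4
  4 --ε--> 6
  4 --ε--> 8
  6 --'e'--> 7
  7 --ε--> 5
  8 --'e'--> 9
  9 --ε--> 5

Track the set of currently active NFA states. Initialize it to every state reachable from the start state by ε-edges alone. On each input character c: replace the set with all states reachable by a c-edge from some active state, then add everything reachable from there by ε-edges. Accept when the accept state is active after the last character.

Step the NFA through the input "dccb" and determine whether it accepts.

S₀ = ε-closure({0}) = {0}
'd' @ 1: {1,2}
'c' @ 2: {}  — state set empty
rest 'cb' ignored (set empty)
end set {} — state 5 not in

Answer: REJECT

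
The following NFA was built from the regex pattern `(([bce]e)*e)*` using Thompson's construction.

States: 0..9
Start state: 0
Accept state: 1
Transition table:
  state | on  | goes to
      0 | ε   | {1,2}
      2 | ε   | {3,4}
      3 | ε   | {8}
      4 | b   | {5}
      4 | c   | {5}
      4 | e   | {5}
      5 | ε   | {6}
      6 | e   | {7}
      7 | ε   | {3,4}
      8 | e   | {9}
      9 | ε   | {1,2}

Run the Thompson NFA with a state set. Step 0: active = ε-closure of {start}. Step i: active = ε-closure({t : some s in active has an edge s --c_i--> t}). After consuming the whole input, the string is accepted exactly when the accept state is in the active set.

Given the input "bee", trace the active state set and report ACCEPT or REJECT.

start: ε-closure({0}) = {0,1,2,3,4,8}
'b' @ 1: {5,6}
'e' @ 2: {3,4,7,8}
'e' @ 3: {1,2,3,4,5,6,8,9}  (accept∈set)
after full input: {1,2,3,4,5,6,8,9}  (accept=1 in)

Answer: ACCEPT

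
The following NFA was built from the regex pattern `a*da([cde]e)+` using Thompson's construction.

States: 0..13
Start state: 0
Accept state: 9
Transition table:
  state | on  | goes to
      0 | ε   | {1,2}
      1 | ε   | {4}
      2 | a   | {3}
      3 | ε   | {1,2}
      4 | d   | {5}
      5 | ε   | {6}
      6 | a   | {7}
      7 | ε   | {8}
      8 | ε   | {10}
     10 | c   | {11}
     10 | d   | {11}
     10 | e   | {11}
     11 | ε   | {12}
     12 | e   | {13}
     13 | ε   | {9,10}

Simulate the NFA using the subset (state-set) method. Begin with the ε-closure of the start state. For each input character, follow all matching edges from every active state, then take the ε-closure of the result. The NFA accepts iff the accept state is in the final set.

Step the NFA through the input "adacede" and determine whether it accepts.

Answer: ACCEPT

Trace:
S₀ = ε-closure({0}) = {0,1,2,4}
'a' @ 1: {1,2,3,4}
'd' @ 2: {5,6}
'a' @ 3: {7,8,10}
'c' @ 4: {11,12}
'e' @ 5: {9,10,13}  ✓accept
'd' @ 6: {11,12}
'e' @ 7: {9,10,13}  ✓accept
final: {9,10,13}; accept 9 in set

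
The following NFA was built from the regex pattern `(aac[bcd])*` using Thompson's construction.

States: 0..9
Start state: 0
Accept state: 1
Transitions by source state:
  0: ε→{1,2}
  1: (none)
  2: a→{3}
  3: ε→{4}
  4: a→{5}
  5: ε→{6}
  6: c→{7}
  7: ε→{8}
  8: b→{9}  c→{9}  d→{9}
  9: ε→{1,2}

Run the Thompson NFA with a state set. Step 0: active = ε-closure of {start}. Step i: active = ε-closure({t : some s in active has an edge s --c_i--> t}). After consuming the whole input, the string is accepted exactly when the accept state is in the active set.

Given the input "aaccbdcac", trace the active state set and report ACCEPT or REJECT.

Answer: REJECT

Trace:
S₀ = ε-closure({0}) = {0,1,2}
'a' @ 1: {3,4}
'a' @ 2: {5,6}
'c' @ 3: {7,8}
'c' @ 4: {1,2,9}  (accept∈set)
'b' @ 5: {}  — no active states
rest 'dcac' ignored (set empty)
final: {}; accept 1 not in set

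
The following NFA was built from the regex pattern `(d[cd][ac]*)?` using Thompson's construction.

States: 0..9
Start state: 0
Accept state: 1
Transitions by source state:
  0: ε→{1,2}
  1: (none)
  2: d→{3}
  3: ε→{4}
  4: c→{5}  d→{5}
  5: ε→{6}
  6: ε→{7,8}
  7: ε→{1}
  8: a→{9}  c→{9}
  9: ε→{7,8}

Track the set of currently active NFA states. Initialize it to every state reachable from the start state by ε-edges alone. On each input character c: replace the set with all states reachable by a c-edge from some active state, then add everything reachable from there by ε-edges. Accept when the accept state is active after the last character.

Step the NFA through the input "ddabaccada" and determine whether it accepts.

initial (ε-close {0}): {0,1,2}
'd' @ 1: {3,4}
'd' @ 2: {1,5,6,7,8}  [accepting]
'a' @ 3: {1,7,8,9}  [accepting]
'b' @ 4: {}  — dead — no transitions
rest 'accada' ignored (set empty)
final: {}; accept 1 not in set

Answer: REJECT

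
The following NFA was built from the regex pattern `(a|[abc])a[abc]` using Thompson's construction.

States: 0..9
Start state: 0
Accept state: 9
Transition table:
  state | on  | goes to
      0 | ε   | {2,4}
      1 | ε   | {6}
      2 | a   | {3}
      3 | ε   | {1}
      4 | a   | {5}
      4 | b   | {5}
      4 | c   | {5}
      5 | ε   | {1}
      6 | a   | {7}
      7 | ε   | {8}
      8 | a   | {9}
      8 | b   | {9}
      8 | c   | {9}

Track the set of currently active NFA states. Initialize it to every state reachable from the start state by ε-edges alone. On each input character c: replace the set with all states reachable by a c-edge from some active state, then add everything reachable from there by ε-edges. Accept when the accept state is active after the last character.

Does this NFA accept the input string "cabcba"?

Answer: REJECT

Derivation:
start: ε-closure({0}) = {0,2,4}
'c' @ 1: {1,5,6}
'a' @ 2: {7,8}
'b' @ 3: {9}  (accept∈set)
'c' @ 4: {}  — no active states
rest 'ba' ignored (set empty)
end set {} — state 9 not in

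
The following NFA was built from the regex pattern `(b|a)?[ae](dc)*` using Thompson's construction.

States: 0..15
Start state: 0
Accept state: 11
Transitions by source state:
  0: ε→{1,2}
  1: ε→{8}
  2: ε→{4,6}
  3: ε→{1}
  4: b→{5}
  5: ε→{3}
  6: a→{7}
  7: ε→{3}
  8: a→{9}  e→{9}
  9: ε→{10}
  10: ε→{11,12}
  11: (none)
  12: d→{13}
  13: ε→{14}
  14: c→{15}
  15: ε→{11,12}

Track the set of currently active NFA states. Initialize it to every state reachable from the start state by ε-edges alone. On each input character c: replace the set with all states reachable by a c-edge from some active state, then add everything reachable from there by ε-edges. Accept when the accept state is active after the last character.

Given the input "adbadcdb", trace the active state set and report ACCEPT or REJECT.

Answer: REJECT

Trace:
S₀ = ε-closure({0}) = {0,1,2,4,6,8}
'a' @ 1: {1,3,7,8,9,10,11,12}  (accept∈set)
'd' @ 2: {13,14}
'b' @ 3: {}  — state set empty
rest 'adcdb' ignored (set empty)
after full input: {}  (accept=11 not in)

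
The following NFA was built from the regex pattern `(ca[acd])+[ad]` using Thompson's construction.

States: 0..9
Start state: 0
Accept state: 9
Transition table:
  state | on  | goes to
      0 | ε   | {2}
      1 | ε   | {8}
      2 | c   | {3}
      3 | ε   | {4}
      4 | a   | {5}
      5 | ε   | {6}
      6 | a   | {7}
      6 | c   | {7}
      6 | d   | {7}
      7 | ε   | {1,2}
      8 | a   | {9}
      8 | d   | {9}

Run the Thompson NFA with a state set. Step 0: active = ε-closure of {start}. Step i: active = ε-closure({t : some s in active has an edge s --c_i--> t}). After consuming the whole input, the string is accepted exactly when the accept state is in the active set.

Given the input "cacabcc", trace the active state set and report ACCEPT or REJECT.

Answer: REJECT

Derivation:
start: ε-closure({0}) = {0,2}
'c' @ 1: {3,4}
'a' @ 2: {5,6}
'c' @ 3: {1,2,7,8}
'a' @ 4: {9}  [accepting]
'b' @ 5: {}  — dead — no transitions
rest 'cc' ignored (set empty)
after full input: {}  (accept=9 not in)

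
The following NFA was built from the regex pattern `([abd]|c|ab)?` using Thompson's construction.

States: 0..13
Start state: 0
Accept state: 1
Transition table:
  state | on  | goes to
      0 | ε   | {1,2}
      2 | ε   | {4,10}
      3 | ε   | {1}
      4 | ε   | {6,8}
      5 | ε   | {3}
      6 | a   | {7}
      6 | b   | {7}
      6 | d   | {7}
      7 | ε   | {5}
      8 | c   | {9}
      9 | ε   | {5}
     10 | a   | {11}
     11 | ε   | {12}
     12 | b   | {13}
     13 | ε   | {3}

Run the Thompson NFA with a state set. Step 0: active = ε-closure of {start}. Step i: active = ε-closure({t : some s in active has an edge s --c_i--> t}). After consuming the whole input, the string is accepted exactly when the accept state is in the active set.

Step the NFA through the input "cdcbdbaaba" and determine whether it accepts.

Answer: REJECT

Derivation:
S₀ = ε-closure({0}) = {0,1,2,4,6,8,10}
'c' @ 1: {1,3,5,9}  (accept∈set)
'd' @ 2: {}  — dead — no transitions
rest 'cbdbaaba' ignored (set empty)
after full input: {}  (accept=1 not in)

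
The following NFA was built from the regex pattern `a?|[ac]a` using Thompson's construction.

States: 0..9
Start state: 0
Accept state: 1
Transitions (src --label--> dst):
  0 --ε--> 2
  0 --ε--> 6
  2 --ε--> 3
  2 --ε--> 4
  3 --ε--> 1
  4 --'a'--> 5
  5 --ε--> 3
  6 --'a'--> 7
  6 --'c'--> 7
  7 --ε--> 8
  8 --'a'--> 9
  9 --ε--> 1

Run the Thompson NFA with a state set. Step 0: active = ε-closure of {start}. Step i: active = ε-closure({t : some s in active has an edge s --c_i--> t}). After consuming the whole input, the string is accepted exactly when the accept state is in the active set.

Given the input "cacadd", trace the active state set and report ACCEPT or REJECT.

Answer: REJECT

Trace:
start: ε-closure({0}) = {0,1,2,3,4,6}
'c' @ 1: {7,8}
'a' @ 2: {1,9}  ✓accept
'c' @ 3: {}  — dead — no transitions
rest 'add' ignored (set empty)
after full input: {}  (accept=1 not in)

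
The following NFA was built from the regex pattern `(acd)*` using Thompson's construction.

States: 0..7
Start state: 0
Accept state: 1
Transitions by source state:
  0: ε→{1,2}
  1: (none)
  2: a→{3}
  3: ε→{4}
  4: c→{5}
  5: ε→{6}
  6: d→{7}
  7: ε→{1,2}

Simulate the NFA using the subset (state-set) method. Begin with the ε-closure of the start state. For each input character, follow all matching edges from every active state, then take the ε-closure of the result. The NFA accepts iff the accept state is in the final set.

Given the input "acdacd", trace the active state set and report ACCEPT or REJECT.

initial (ε-close {0}): {0,1,2}
'a' @ 1: {3,4}
'c' @ 2: {5,6}
'd' @ 3: {1,2,7}  ✓accept
'a' @ 4: {3,4}
'c' @ 5: {5,6}
'd' @ 6: {1,2,7}  ✓accept
after full input: {1,2,7}  (accept=1 in)

Answer: ACCEPT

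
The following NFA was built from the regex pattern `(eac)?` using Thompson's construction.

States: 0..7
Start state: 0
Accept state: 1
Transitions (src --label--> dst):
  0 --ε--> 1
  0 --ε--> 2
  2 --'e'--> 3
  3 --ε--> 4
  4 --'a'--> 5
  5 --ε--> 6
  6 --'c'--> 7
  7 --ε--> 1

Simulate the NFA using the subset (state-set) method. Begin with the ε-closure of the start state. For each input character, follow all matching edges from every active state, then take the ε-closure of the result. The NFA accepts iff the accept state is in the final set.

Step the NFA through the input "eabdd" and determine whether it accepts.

Answer: REJECT

Steps:
start: ε-closure({0}) = {0,1,2}
'e' @ 1: {3,4}
'a' @ 2: {5,6}
'b' @ 3: {}  — dead — no transitions
rest 'dd' ignored (set empty)
final: {}; accept 1 not in set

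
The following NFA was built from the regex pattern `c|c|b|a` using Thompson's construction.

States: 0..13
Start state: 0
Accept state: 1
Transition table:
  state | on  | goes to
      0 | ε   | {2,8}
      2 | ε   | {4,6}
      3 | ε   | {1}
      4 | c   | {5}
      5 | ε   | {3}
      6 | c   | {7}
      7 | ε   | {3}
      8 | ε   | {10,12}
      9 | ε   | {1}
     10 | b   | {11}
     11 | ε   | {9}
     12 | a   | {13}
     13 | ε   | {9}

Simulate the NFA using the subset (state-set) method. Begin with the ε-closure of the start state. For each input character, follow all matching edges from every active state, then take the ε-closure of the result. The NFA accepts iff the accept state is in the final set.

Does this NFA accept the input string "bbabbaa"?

Answer: REJECT

Trace:
start: ε-closure({0}) = {0,2,4,6,8,10,12}
'b' @ 1: {1,9,11}  ✓accept
'b' @ 2: {}  — no active states
rest 'abbaa' ignored (set empty)
final: {}; accept 1 not in set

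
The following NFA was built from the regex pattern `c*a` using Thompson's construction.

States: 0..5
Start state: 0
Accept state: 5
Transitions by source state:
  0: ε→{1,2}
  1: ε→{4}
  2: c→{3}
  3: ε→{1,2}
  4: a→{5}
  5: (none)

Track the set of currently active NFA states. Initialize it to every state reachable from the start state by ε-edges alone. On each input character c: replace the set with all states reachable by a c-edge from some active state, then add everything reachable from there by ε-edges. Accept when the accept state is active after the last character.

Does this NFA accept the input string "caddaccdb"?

Answer: REJECT

Derivation:
S₀ = ε-closure({0}) = {0,1,2,4}
'c' @ 1: {1,2,3,4}
'a' @ 2: {5}  ✓accept
'd' @ 3: {}  — dead — no transitions
rest 'daccdb' ignored (set empty)
end set {} — state 5 not in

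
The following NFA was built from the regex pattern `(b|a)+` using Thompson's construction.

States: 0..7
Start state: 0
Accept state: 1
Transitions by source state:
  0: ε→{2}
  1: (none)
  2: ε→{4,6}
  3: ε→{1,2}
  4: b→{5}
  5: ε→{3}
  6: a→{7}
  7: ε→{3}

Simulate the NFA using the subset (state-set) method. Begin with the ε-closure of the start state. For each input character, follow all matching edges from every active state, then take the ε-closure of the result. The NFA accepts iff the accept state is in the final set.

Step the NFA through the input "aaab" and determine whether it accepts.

Answer: ACCEPT

Trace:
S₀ = ε-closure({0}) = {0,2,4,6}
'a' @ 1: {1,2,3,4,6,7}  [accepting]
'a' @ 2: {1,2,3,4,6,7}  [accepting]
'a' @ 3: {1,2,3,4,6,7}  [accepting]
'b' @ 4: {1,2,3,4,5,6}  [accepting]
after full input: {1,2,3,4,5,6}  (accept=1 in)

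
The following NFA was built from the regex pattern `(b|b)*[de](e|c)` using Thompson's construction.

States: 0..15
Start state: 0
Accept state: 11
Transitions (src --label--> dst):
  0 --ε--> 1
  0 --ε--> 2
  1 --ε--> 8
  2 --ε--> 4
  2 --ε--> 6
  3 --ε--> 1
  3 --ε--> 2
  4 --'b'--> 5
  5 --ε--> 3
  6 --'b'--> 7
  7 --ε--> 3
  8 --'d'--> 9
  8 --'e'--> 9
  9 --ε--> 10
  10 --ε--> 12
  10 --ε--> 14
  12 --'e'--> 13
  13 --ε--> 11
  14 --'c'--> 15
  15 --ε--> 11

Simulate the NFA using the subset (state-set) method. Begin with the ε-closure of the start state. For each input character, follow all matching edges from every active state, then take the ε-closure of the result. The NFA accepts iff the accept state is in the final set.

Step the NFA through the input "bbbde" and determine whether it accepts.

Answer: ACCEPT

Trace:
S₀ = ε-closure({0}) = {0,1,2,4,6,8}
'b' @ 1: {1,2,3,4,5,6,7,8}
'b' @ 2: {1,2,3,4,5,6,7,8}
'b' @ 3: {1,2,3,4,5,6,7,8}
'd' @ 4: {9,10,12,14}
'e' @ 5: {11,13}  (accept∈set)
final: {11,13}; accept 11 in set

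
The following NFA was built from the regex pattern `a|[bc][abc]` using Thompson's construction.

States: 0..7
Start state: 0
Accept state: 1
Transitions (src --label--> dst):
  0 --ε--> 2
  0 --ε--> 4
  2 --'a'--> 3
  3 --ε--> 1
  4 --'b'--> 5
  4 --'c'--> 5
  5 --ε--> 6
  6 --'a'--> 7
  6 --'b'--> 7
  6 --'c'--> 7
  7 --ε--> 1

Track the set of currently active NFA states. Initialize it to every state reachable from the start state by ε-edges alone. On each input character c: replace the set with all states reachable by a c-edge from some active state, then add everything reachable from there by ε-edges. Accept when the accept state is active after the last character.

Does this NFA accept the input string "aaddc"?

Answer: REJECT

Steps:
initial (ε-close {0}): {0,2,4}
'a' @ 1: {1,3}  ✓accept
'a' @ 2: {}  — dead — no transitions
rest 'ddc' ignored (set empty)
final: {}; accept 1 not in set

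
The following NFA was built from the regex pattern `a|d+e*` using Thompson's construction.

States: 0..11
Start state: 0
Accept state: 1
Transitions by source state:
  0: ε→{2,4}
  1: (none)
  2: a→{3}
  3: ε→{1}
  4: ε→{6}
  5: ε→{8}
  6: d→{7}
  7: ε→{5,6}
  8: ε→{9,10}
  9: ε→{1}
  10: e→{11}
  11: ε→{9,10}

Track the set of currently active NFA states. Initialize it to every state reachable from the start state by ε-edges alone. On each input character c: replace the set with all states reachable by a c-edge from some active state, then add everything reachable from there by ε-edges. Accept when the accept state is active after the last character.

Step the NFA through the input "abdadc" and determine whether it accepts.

S₀ = ε-closure({0}) = {0,2,4,6}
'a' @ 1: {1,3}  ✓accept
'b' @ 2: {}  — state set empty
rest 'dadc' ignored (set empty)
final: {}; accept 1 not in set

Answer: REJECT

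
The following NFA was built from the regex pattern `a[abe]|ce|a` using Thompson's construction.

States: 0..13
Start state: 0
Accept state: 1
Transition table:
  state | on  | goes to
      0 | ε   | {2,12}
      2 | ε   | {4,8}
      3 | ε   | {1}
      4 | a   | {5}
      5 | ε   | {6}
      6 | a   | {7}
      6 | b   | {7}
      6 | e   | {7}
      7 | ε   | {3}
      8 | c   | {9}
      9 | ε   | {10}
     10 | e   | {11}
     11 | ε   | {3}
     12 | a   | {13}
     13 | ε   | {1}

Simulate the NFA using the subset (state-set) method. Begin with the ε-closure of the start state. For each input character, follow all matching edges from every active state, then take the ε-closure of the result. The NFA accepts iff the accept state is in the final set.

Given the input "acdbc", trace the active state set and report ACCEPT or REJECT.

Answer: REJECT

Steps:
initial (ε-close {0}): {0,2,4,8,12}
'a' @ 1: {1,5,6,13}  ✓accept
'c' @ 2: {}  — no active states
rest 'dbc' ignored (set empty)
final: {}; accept 1 not in set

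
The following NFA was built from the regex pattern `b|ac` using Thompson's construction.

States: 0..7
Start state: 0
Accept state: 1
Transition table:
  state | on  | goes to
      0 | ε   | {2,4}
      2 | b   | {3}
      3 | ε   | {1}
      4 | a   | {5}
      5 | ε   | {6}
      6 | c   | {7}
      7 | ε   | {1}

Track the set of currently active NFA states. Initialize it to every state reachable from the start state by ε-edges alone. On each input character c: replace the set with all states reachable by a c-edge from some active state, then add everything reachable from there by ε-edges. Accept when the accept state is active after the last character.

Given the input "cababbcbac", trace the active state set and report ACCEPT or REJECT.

Answer: REJECT

Trace:
start: ε-closure({0}) = {0,2,4}
'c' @ 1: {}  — no active states
rest 'ababbcbac' ignored (set empty)
final: {}; accept 1 not in set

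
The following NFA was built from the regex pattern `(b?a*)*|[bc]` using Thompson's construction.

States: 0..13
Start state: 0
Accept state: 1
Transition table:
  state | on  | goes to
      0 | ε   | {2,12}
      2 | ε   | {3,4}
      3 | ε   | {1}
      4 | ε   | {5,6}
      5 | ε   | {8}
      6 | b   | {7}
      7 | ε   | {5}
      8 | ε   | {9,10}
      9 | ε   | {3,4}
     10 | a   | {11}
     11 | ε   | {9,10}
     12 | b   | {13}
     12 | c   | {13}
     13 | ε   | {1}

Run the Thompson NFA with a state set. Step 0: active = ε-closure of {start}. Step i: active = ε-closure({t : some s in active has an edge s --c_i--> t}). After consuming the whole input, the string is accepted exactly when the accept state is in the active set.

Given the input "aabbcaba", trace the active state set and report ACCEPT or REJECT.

start: ε-closure({0}) = {0,1,2,3,4,5,6,8,9,10,12}
'a' @ 1: {1,3,4,5,6,8,9,10,11}  ✓accept
'a' @ 2: {1,3,4,5,6,8,9,10,11}  ✓accept
'b' @ 3: {1,3,4,5,6,7,8,9,10}  ✓accept
'b' @ 4: {1,3,4,5,6,7,8,9,10}  ✓accept
'c' @ 5: {}  — no active states
rest 'aba' ignored (set empty)
end set {} — state 1 not in

Answer: REJECT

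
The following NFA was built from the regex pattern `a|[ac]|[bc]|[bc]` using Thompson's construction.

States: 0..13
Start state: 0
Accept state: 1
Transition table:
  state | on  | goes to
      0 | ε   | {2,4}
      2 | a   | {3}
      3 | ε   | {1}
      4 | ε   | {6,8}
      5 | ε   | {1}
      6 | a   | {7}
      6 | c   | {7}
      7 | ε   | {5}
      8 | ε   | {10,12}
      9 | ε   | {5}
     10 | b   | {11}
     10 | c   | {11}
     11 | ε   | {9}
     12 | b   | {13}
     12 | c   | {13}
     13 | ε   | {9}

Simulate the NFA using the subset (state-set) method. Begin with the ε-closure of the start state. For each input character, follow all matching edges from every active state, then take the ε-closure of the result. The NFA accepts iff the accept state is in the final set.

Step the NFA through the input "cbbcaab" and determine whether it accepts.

Answer: REJECT

Steps:
start: ε-closure({0}) = {0,2,4,6,8,10,12}
'c' @ 1: {1,5,7,9,11,13}  (accept∈set)
'b' @ 2: {}  — dead — no transitions
rest 'bcaab' ignored (set empty)
final: {}; accept 1 not in set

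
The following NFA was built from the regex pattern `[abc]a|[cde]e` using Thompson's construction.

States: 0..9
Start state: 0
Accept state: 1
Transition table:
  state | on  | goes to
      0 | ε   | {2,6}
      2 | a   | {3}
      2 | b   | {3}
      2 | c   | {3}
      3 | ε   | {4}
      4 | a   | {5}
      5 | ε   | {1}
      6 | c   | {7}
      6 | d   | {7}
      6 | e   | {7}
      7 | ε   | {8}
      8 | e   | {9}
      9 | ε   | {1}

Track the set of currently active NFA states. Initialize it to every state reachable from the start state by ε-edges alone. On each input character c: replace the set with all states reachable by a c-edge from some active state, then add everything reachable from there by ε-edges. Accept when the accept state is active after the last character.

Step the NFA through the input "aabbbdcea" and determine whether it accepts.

Answer: REJECT

Derivation:
S₀ = ε-closure({0}) = {0,2,6}
'a' @ 1: {3,4}
'a' @ 2: {1,5}  (accept∈set)
'b' @ 3: {}  — no active states
rest 'bbdcea' ignored (set empty)
end set {} — state 1 not in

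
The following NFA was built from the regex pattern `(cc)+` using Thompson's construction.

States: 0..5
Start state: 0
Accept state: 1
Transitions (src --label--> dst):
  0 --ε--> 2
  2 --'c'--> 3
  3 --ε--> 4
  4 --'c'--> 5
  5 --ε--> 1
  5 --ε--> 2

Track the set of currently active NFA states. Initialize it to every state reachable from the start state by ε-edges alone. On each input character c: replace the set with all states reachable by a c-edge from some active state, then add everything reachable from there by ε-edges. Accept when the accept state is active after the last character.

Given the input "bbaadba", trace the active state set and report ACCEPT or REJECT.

start: ε-closure({0}) = {0,2}
'b' @ 1: {}  — no active states
rest 'baadba' ignored (set empty)
end set {} — state 1 not in

Answer: REJECT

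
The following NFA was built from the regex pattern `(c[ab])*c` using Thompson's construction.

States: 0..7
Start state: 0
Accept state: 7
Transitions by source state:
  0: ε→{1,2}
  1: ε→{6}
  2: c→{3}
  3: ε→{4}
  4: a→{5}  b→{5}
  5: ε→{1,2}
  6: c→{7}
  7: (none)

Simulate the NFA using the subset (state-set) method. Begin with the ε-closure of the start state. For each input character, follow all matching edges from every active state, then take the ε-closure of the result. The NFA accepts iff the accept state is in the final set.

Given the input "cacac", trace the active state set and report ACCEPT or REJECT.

Answer: ACCEPT

Trace:
start: ε-closure({0}) = {0,1,2,6}
'c' @ 1: {3,4,7}  [accepting]
'a' @ 2: {1,2,5,6}
'c' @ 3: {3,4,7}  [accepting]
'a' @ 4: {1,2,5,6}
'c' @ 5: {3,4,7}  [accepting]
end set {3,4,7} — state 7 in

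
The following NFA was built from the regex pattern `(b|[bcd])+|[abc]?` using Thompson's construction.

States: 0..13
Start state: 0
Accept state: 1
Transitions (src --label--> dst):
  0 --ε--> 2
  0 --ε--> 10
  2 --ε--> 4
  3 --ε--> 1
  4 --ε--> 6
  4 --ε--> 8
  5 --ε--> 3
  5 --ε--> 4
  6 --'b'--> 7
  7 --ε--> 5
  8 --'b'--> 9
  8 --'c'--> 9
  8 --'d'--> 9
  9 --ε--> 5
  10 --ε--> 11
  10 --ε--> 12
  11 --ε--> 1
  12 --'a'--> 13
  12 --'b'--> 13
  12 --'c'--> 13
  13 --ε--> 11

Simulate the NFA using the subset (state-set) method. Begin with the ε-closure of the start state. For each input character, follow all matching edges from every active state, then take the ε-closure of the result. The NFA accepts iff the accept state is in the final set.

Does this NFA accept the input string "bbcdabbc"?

S₀ = ε-closure({0}) = {0,1,2,4,6,8,10,11,12}
'b' @ 1: {1,3,4,5,6,7,8,9,11,13}  [accepting]
'b' @ 2: {1,3,4,5,6,7,8,9}  [accepting]
'c' @ 3: {1,3,4,5,6,8,9}  [accepting]
'd' @ 4: {1,3,4,5,6,8,9}  [accepting]
'a' @ 5: {}  — no active states
rest 'bbc' ignored (set empty)
end set {} — state 1 not in

Answer: REJECT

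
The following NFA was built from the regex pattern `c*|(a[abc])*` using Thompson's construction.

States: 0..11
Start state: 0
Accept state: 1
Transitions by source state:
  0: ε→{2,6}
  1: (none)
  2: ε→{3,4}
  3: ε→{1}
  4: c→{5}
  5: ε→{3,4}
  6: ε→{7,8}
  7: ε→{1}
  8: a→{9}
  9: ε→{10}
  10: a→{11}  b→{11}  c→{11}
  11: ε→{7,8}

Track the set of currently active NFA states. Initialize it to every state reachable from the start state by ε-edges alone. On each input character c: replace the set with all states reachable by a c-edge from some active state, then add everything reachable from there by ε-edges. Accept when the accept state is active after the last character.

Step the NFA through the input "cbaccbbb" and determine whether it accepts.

Answer: REJECT

Derivation:
start: ε-closure({0}) = {0,1,2,3,4,6,7,8}
'c' @ 1: {1,3,4,5}  (accept∈set)
'b' @ 2: {}  — no active states
rest 'accbbb' ignored (set empty)
final: {}; accept 1 not in set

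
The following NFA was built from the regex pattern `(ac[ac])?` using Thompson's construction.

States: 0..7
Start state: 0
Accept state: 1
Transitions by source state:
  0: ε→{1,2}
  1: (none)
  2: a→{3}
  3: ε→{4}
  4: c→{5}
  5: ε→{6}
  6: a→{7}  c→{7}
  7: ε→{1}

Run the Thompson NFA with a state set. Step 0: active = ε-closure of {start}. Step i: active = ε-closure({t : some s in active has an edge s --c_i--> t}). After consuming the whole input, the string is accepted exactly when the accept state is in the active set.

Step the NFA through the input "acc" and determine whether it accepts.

Answer: ACCEPT

Trace:
initial (ε-close {0}): {0,1,2}
'a' @ 1: {3,4}
'c' @ 2: {5,6}
'c' @ 3: {1,7}  [accepting]
after full input: {1,7}  (accept=1 in)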